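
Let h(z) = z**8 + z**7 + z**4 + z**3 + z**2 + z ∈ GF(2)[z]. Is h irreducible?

Check for roots in GF(2): h(0) = 0 → root; h(1) = 0 → root.
h(0) = 0, so (z) divides h(z); h is reducible.

No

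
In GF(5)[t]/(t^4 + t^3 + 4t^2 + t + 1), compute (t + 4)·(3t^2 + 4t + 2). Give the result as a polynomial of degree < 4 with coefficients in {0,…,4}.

3t^3 + t^2 + 3t + 3

Multiply in GF(5)[t]: (t + 4)·(3t^2 + 4t + 2) = 3t^3 + t^2 + 3t + 3.
Reduced: 3t^3 + t^2 + 3t + 3.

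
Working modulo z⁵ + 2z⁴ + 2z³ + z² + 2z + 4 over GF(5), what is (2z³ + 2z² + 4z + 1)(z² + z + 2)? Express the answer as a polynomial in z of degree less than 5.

Multiply in GF(5)[z]: (2z³ + 2z² + 4z + 1)·(z² + z + 2) = 2z⁵ + 4z⁴ + 4z² + 4z + 2.
Reduce using z⁵ ≡ 3z⁴ + 3z³ + 4z² + 3z + 1 (mod z⁵ + 2z⁴ + 2z³ + z² + 2z + 4).
Reduced: z³ + 2z² + 4.

z^3 + 2z^2 + 4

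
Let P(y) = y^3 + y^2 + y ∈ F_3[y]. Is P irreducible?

Check for roots in F_3: P(0) = 0 → root; P(1) = 0 → root; P(2) = 2.
P(0) = 0, so (y) divides P(y); P is reducible.

No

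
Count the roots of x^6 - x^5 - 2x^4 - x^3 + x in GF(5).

3

Write g(x) = x^6 - x^5 - 2x^4 - x^3 + x.
Evaluate at each of the 5 elements of GF(5):
g(0) = 0 → root; g(1) = 3; g(2) = 4; g(3) = 0 → root; g(4) = 0 → root.
Roots: {0, 3, 4}.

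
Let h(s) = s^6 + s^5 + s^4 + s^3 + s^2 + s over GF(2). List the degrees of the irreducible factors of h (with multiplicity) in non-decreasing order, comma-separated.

Roots in GF(2): h(0) = 0 → root; h(1) = 0 → root.
Linear factors from roots: (s), (s + 1).
Complete factorization: h(s) = (s)·(s + 1)·(s^2 + s + 1)^2.
Factor degrees with multiplicity: 1 + 1 + 2 + 2 = 6.

1, 1, 2, 2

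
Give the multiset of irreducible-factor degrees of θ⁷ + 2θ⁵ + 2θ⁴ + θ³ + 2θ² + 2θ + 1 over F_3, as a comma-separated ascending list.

7

Write g(θ) = θ⁷ + 2θ⁵ + 2θ⁴ + θ³ + 2θ² + 2θ + 1.
Roots in F_3: g(0) = 1; g(1) = 2; g(2) = 2.
Complete factorization: g(θ) = (θ⁷ + 2θ⁵ + 2θ⁴ + θ³ + 2θ² + 2θ + 1).
Factor degrees with multiplicity: 7 = 7.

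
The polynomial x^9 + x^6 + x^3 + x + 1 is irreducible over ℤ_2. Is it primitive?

Write f(x) = x^9 + x^6 + x^3 + x + 1.
|GF(2^9)^×| = 2^9 − 1 = 511. Prime factorization: 511 = 7·73.
f is primitive ⇔ x has order 511 in GF(2)[x]/(f), i.e. x^(511/q) ≠ 1 for each prime q | 511.
x^(73) mod f = 1
x^(7) mod f = x^7.
Since x^(73) = 1, the order of x divides 73 < 511; not primitive.

No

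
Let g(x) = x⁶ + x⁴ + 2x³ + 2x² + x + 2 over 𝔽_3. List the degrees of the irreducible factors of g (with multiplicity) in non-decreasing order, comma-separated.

Roots in 𝔽_3: g(0) = 2; g(1) = 0 → root; g(2) = 0 → root.
Linear factors from roots: (x + 2), (x + 1).
Complete factorization: g(x) = (x + 1)·(x + 2)^2·(x³ + x² + 2).
Factor degrees with multiplicity: 1 + 1 + 1 + 3 = 6.

1, 1, 1, 3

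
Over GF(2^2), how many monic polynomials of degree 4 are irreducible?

60

Gauss's count: N_{4}(4) = (1/4) Σ_{d|4} μ(4/d)·4^d.
Divisors of 4: 1, 2, 4; μ(4/d) for each: 0, -1, 1.
Σ = − 4^2 + 4^4 = 240.
N = 240/4 = 60.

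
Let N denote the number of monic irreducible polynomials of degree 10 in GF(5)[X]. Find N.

x^(5^10) − x is the product of all monic irreducibles of degree dividing 10; Möbius inversion gives N = (1/10) Σ μ(10/d)·5^d.
Divisors of 10: 1, 2, 5, 10; μ(10/d) for each: 1, -1, -1, 1.
Σ = 5^1 − 5^2 − 5^5 + 5^10 = 9762480.
N = 9762480/10 = 976248.

976248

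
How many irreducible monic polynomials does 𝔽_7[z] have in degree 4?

588

x^(7^4) − x is the product of all monic irreducibles of degree dividing 4; Möbius inversion gives N = (1/4) Σ μ(4/d)·7^d.
Divisors of 4: 1, 2, 4; μ(4/d) for each: 0, -1, 1.
Σ = − 7^2 + 7^4 = 2352.
N = 2352/4 = 588.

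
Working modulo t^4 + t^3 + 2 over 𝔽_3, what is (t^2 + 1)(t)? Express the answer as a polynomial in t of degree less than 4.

Multiply in 𝔽_3[t]: (t^2 + 1)·(t) = t^3 + t.
Reduced: t^3 + t.

t^3 + t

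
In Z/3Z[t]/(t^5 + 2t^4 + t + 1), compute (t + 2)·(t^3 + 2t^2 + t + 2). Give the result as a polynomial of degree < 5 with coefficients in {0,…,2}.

Multiply in Z/3Z[t]: (t + 2)·(t^3 + 2t^2 + t + 2) = t^4 + t^3 + 2t^2 + t + 1.
Reduced: t^4 + t^3 + 2t^2 + t + 1.

t^4 + t^3 + 2t^2 + t + 1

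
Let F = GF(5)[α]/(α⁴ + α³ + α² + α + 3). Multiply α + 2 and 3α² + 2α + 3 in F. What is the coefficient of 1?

1

Multiply in GF(5)[α]: (α + 2)·(3α² + 2α + 3) = 3α³ + 3α² + 2α + 1.
Reduced: 3α³ + 3α² + 2α + 1.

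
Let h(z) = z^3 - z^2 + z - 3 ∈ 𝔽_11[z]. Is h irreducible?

Yes

Check each element of 𝔽_11 for a root: h(0)=8, h(1)=9, h(2)=3, h(3)=7, h(4)=5, h(5)=3, h(6)=7, h(7)=1, h(8)=2, h(9)=5, h(10)=5.
No roots. A degree-3 polynomial over a field with no linear factor is irreducible.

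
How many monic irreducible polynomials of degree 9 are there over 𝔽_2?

Gauss's count: N_{2}(9) = (1/9) Σ_{d|9} μ(9/d)·2^d.
Divisors of 9: 1, 3, 9; μ(9/d) for each: 0, -1, 1.
Σ = − 2^3 + 2^9 = 504.
N = 504/9 = 56.

56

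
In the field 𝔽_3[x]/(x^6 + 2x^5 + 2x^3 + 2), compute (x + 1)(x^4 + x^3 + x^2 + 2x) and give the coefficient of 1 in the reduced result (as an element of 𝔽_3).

0

Multiply in 𝔽_3[x]: (x + 1)·(x^4 + x^3 + x^2 + 2x) = x^5 + 2x^4 + 2x^3 + 2x.
Reduced: x^5 + 2x^4 + 2x^3 + 2x.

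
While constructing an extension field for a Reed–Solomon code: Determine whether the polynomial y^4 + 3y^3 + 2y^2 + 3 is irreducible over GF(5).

Yes

Write m(y) = y^4 + 3y^3 + 2y^2 + 3.
Check for roots in GF(5): m(0) = 3; m(1) = 4; m(2) = 1; m(3) = 3; m(4) = 3.
No roots, so no linear factors.
Degree-2 irreducible divisors: test the 10 monic irreducibles of degree 2 over GF(5).
None of them divide m (all give nonzero remainder).
No irreducible factor of degree ≤ 2 exists, so m is irreducible over GF(5).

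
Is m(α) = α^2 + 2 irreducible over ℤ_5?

Yes

Check for roots in ℤ_5: m(0) = 2; m(1) = 3; m(2) = 1; m(3) = 1; m(4) = 3.
No roots. A degree-2 polynomial over a field with no linear factor is irreducible.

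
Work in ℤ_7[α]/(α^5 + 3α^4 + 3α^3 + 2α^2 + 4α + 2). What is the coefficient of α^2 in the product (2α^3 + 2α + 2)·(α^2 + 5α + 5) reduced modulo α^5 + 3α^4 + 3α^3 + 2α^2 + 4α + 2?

1

Multiply in ℤ_7[α]: (2α^3 + 2α + 2)·(α^2 + 5α + 5) = 2α^5 + 3α^4 + 5α^3 + 5α^2 + 6α + 3.
Reduce using α^5 ≡ 4α^4 + 4α^3 + 5α^2 + 3α + 5 (mod α^5 + 3α^4 + 3α^3 + 2α^2 + 4α + 2).
Reduced: 4α^4 + 6α^3 + α^2 + 5α + 6.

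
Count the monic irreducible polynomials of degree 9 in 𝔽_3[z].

Gauss's count: N_{3}(9) = (1/9) Σ_{d|9} μ(9/d)·3^d.
Divisors of 9: 1, 3, 9; μ(9/d) for each: 0, -1, 1.
Σ = − 3^3 + 3^9 = 19656.
N = 19656/9 = 2184.

2184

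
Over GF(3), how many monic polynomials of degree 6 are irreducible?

x^(3^6) − x is the product of all monic irreducibles of degree dividing 6; Möbius inversion gives N = (1/6) Σ μ(6/d)·3^d.
Divisors of 6: 1, 2, 3, 6; μ(6/d) for each: 1, -1, -1, 1.
Σ = 3^1 − 3^2 − 3^3 + 3^6 = 696.
N = 696/6 = 116.

116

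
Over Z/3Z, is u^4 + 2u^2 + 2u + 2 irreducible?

Write g(u) = u^4 + 2u^2 + 2u + 2.
Check for roots in Z/3Z: g(0) = 2; g(1) = 1; g(2) = 0 → root.
g(2) = 0, so (u − 2) divides g(u); g is reducible.

No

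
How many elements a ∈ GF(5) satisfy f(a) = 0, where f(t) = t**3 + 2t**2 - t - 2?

Evaluate at each of the 5 elements of GF(5):
f(0) = 3; f(1) = 0 → root; f(2) = 2; f(3) = 0 → root; f(4) = 0 → root.
Roots: {1, 3, 4}.

3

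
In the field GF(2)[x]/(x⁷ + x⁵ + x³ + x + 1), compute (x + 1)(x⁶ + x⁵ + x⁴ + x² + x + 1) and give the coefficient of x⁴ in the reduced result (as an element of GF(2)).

Multiply in GF(2)[x]: (x + 1)·(x⁶ + x⁵ + x⁴ + x² + x + 1) = x⁷ + x⁴ + x³ + 1.
Reduce using x⁷ ≡ x⁵ + x³ + x + 1 (mod x⁷ + x⁵ + x³ + x + 1).
Reduced: x⁵ + x⁴ + x.

1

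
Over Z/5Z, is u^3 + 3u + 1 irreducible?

Write g(u) = u^3 + 3u + 1.
Check for roots in Z/5Z: g(0) = 1; g(1) = 0 → root; g(2) = 0 → root; g(3) = 2; g(4) = 2.
g(1) = 0, so (u − 1) divides g(u); g is reducible.

No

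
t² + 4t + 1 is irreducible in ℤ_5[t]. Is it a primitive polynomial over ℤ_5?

No

Write f(t) = t² + 4t + 1.
|GF(5^2)^×| = 5^2 − 1 = 24. Prime factorization: 24 = 2^3·3.
f is primitive ⇔ t has order 24 in GF(5)[t]/(f), i.e. t^(24/q) ≠ 1 for each prime q | 24.
t^(12) mod f = 1
t^(8) mod f = t + 4.
Since t^(12) = 1, the order of t divides 12 < 24; not primitive.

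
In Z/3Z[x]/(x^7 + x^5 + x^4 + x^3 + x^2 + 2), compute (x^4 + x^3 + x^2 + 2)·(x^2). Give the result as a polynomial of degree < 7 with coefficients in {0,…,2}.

x^6 + x^5 + x^4 + 2x^2

Multiply in Z/3Z[x]: (x^4 + x^3 + x^2 + 2)·(x^2) = x^6 + x^5 + x^4 + 2x^2.
Reduced: x^6 + x^5 + x^4 + 2x^2.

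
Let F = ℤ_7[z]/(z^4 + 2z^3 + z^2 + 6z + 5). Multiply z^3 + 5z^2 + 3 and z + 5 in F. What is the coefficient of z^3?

Multiply in ℤ_7[z]: (z^3 + 5z^2 + 3)·(z + 5) = z^4 + 3z^3 + 4z^2 + 3z + 1.
Reduce using z^4 ≡ 5z^3 + 6z^2 + z + 2 (mod z^4 + 2z^3 + z^2 + 6z + 5).
Reduced: z^3 + 3z^2 + 4z + 3.

1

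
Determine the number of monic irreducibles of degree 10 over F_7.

By the necklace-counting formula, N_7(10) = (1/10) Σ_{d|10} μ(10/d)·7^d.
Divisors of 10: 1, 2, 5, 10; μ(10/d) for each: 1, -1, -1, 1.
Σ = 7^1 − 7^2 − 7^5 + 7^10 = 282458400.
N = 282458400/10 = 28245840.

28245840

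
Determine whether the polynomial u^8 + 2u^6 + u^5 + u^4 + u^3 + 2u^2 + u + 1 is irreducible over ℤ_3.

Write h(u) = u^8 + 2u^6 + u^5 + u^4 + u^3 + 2u^2 + u + 1.
Check for roots in ℤ_3: h(0) = 1; h(1) = 1; h(2) = 1.
No roots, so no linear factors.
Monic irreducibles of degree 2 over GF(3): u^2 + 1, u^2 + u + 2, u^2 + 2u + 2.
None of them divide h (all give nonzero remainder).
Degree-3 irreducible divisors: test the 8 monic irreducibles of degree 3 over GF(3).
None of them divide h (all give nonzero remainder).
Degree-4 irreducible divisors: test the 18 monic irreducibles of degree 4 over GF(3).
None of them divide h (all give nonzero remainder).
No irreducible factor of degree ≤ 4 exists, so h is irreducible over GF(3).

Yes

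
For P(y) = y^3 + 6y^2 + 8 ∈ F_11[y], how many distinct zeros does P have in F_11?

Evaluate at each of the 11 elements of F_11:
P(0) = 8; P(1) = 4; P(2) = 7; P(3) = 1; P(4) = 3; P(5) = 8; P(6) = 0 → root; P(7) = 7; P(8) = 2; P(9) = 2; P(10) = 2.
Roots: {6}.

1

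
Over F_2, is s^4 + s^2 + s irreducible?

Write m(s) = s^4 + s^2 + s.
Check for roots in F_2: m(0) = 0 → root; m(1) = 1.
m(0) = 0, so (s) divides m(s); m is reducible.

No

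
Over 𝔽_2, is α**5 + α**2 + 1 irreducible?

Write h(α) = α**5 + α**2 + 1.
Check for roots in 𝔽_2: h(0) = 1; h(1) = 1.
No roots, so no linear factors.
Monic irreducibles of degree 2 over GF(2): α**2 + α + 1.
None of them divide h (all give nonzero remainder).
No irreducible factor of degree ≤ 2 exists, so h is irreducible over GF(2).

Yes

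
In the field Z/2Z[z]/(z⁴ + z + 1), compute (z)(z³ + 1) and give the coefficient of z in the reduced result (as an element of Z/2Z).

0

Multiply in Z/2Z[z]: (z)·(z³ + 1) = z⁴ + z.
Reduce using z⁴ ≡ z + 1 (mod z⁴ + z + 1).
Reduced: 1.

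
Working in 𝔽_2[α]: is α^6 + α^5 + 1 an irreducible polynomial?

Yes

Write P(α) = α^6 + α^5 + 1.
Check for roots in 𝔽_2: P(0) = 1; P(1) = 1.
No roots, so no linear factors.
Monic irreducibles of degree 2 over GF(2): α^2 + α + 1.
None of them divide P (all give nonzero remainder).
Monic irreducibles of degree 3 over GF(2): α^3 + α + 1, α^3 + α^2 + 1.
None of them divide P (all give nonzero remainder).
No irreducible factor of degree ≤ 3 exists, so P is irreducible over GF(2).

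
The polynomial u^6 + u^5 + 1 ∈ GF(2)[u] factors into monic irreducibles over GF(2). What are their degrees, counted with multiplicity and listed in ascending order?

6

Write g(u) = u^6 + u^5 + 1.
Roots in GF(2): g(0) = 1; g(1) = 1.
Complete factorization: g(u) = (u^6 + u^5 + 1).
Factor degrees with multiplicity: 6 = 6.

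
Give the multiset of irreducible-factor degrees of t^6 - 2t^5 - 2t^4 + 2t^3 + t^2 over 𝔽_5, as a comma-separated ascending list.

1, 1, 1, 1, 2

Write f(t) = t^6 - 2t^5 - 2t^4 + 2t^3 + t^2.
Roots in 𝔽_5: f(0) = 0 → root; f(1) = 0 → root; f(2) = 3; f(3) = 4; f(4) = 0 → root.
Linear factors from roots: (t), (t - 1), (t + 1).
Complete factorization: f(t) = (t + 1)·(t - 1)·(t)^2·(t^2 - 2t - 1).
Factor degrees with multiplicity: 1 + 1 + 1 + 1 + 2 = 6.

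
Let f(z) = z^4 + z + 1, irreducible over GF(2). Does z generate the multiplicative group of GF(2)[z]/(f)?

Yes

|GF(2^4)^×| = 2^4 − 1 = 15. Prime factorization: 15 = 3·5.
f is primitive ⇔ z has order 15 in GF(2)[z]/(f), i.e. z^(15/q) ≠ 1 for each prime q | 15.
z^(5) mod f = z^2 + z.
z^(3) mod f = z^3.
None equal 1, so z has full order 15; f is primitive.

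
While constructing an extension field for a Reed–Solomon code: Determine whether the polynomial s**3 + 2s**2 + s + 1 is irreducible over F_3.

Write g(s) = s**3 + 2s**2 + s + 1.
Check for roots in F_3: g(0) = 1; g(1) = 2; g(2) = 1.
No roots. A degree-3 polynomial over a field with no linear factor is irreducible.

Yes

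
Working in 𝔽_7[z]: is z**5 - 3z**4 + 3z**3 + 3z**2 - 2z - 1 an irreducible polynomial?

Yes

Write P(z) = z**5 - 3z**4 + 3z**3 + 3z**2 - 2z - 1.
Check for roots in 𝔽_7: P(0) = 6; P(1) = 1; P(2) = 1; P(3) = 3; P(4) = 4; P(5) = 2; P(6) = 4.
No roots, so no linear factors.
Degree-2 irreducible divisors: test the 21 monic irreducibles of degree 2 over GF(7).
None of them divide P (all give nonzero remainder).
No irreducible factor of degree ≤ 2 exists, so P is irreducible over GF(7).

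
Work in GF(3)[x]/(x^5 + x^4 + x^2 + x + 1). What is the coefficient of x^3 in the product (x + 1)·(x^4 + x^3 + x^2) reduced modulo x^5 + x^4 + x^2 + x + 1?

Multiply in GF(3)[x]: (x + 1)·(x^4 + x^3 + x^2) = x^5 + 2x^4 + 2x^3 + x^2.
Reduce using x^5 ≡ 2x^4 + 2x^2 + 2x + 2 (mod x^5 + x^4 + x^2 + x + 1).
Reduced: x^4 + 2x^3 + 2x + 2.

2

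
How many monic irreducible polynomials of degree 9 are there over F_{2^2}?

By the necklace-counting formula, N_4(9) = (1/9) Σ_{d|9} μ(9/d)·4^d.
Divisors of 9: 1, 3, 9; μ(9/d) for each: 0, -1, 1.
Σ = − 4^3 + 4^9 = 262080.
N = 262080/9 = 29120.

29120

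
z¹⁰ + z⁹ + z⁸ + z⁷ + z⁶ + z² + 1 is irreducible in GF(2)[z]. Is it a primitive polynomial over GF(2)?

No

Write f(z) = z¹⁰ + z⁹ + z⁸ + z⁷ + z⁶ + z² + 1.
|GF(2^10)^×| = 2^10 − 1 = 1023. Prime factorization: 1023 = 3·11·31.
f is primitive ⇔ z has order 1023 in GF(2)[z]/(f), i.e. z^(1023/q) ≠ 1 for each prime q | 1023.
z^(341) mod f = 1
z^(93) mod f = z⁷ + z⁶ + z⁵ + z⁴ + 1.
z^(33) mod f = z⁷ + z³ + z² + z.
Since z^(341) = 1, the order of z divides 341 < 1023; not primitive.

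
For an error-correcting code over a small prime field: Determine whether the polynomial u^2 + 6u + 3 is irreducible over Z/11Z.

Yes

Write f(u) = u^2 + 6u + 3.
Check each element of Z/11Z for a root: f(0)=3, f(1)=10, f(2)=8, f(3)=8, f(4)=10, f(5)=3, f(6)=9, f(7)=6, f(8)=5, f(9)=6, f(10)=9.
No roots. A degree-2 polynomial over a field with no linear factor is irreducible.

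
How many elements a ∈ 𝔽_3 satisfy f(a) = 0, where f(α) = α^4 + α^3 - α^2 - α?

Evaluate at each of the 3 elements of 𝔽_3:
f(0) = 0 → root; f(1) = 0 → root; f(2) = 0 → root.
Roots: {0, 1, 2}.

3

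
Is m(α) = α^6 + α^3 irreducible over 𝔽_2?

No

Check for roots in 𝔽_2: m(0) = 0 → root; m(1) = 0 → root.
m(0) = 0, so (α) divides m(α); m is reducible.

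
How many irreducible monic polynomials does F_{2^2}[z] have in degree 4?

60

The number of monic irreducibles of degree 4 over GF(4) is (1/4)·Σ_{d∣4} μ(4/d) 4^d.
Divisors of 4: 1, 2, 4; μ(4/d) for each: 0, -1, 1.
Σ = − 4^2 + 4^4 = 240.
N = 240/4 = 60.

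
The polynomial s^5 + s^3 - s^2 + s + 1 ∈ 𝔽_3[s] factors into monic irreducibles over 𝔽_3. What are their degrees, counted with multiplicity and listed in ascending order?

Write g(s) = s^5 + s^3 - s^2 + s + 1.
Roots in 𝔽_3: g(0) = 1; g(1) = 0 → root; g(2) = 0 → root.
Linear factors from roots: (s - 1), (s + 1).
Complete factorization: g(s) = (s + 1)·(s - 1)·(s^3 - s - 1).
Factor degrees with multiplicity: 1 + 1 + 3 = 5.

1, 1, 3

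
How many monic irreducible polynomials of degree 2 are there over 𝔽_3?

The number of monic irreducibles of degree 2 over GF(3) is (1/2)·Σ_{d∣2} μ(2/d) 3^d.
Divisors of 2: 1, 2; μ(2/d) for each: -1, 1.
Σ = − 3^1 + 3^2 = 6.
N = 6/2 = 3.

3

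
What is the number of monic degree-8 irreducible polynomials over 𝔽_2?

x^(2^8) − x is the product of all monic irreducibles of degree dividing 8; Möbius inversion gives N = (1/8) Σ μ(8/d)·2^d.
Divisors of 8: 1, 2, 4, 8; μ(8/d) for each: 0, 0, -1, 1.
Σ = − 2^4 + 2^8 = 240.
N = 240/8 = 30.

30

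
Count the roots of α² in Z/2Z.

Write P(α) = α².
Evaluate at each of the 2 elements of Z/2Z:
P(0) = 0 → root; P(1) = 1.
Roots: {0}.

1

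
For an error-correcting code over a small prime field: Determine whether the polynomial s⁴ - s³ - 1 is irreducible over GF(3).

Write g(s) = s⁴ - s³ - 1.
Check for roots in GF(3): g(0) = 2; g(1) = 2; g(2) = 1.
No roots, so no linear factors.
Monic irreducibles of degree 2 over GF(3): s² + 1, s² + s - 1, s² - s - 1.
None of them divide g (all give nonzero remainder).
No irreducible factor of degree ≤ 2 exists, so g is irreducible over GF(3).

Yes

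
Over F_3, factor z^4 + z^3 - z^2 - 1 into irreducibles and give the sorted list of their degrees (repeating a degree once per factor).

1, 3

Write f(z) = z^4 + z^3 - z^2 - 1.
Roots in F_3: f(0) = 2; f(1) = 0 → root; f(2) = 1.
Linear factors from roots: (z - 1).
Complete factorization: f(z) = (z - 1)·(z^3 - z^2 + z + 1).
Factor degrees with multiplicity: 1 + 3 = 4.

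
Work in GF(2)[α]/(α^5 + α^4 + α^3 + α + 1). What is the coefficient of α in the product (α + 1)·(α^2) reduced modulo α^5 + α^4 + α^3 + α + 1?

Multiply in GF(2)[α]: (α + 1)·(α^2) = α^3 + α^2.
Reduced: α^3 + α^2.

0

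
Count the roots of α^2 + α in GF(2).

2

Write f(α) = α^2 + α.
Evaluate at each of the 2 elements of GF(2):
f(0) = 0 → root; f(1) = 0 → root.
Roots: {0, 1}.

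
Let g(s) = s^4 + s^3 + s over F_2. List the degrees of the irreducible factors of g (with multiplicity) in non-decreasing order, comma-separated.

1, 3

Roots in F_2: g(0) = 0 → root; g(1) = 1.
Linear factors from roots: (s).
Complete factorization: g(s) = (s)·(s^3 + s^2 + 1).
Factor degrees with multiplicity: 1 + 3 = 4.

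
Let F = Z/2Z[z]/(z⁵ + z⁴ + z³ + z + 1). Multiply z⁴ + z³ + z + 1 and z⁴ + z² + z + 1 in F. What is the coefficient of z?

Multiply in Z/2Z[z]: (z⁴ + z³ + z + 1)·(z⁴ + z² + z + 1) = z⁸ + z⁷ + z⁶ + z⁵ + z⁴ + 1.
Reduce using z⁵ ≡ z⁴ + z³ + z + 1 (mod z⁵ + z⁴ + z³ + z + 1).
Reduced: z⁴ + z.

1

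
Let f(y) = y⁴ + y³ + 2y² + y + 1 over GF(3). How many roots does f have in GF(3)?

Evaluate at each of the 3 elements of GF(3):
f(0) = 1; f(1) = 0 → root; f(2) = 2.
Roots: {1}.

1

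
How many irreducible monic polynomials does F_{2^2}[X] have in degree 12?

Gauss's count: N_{4}(12) = (1/12) Σ_{d|12} μ(12/d)·4^d.
Divisors of 12: 1, 2, 3, 4, 6, 12; μ(12/d) for each: 0, 1, 0, -1, -1, 1.
Σ = 4^2 − 4^4 − 4^6 + 4^12 = 16772880.
N = 16772880/12 = 1397740.

1397740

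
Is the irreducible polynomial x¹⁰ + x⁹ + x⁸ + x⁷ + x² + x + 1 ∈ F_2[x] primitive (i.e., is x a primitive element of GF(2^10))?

Write f(x) = x¹⁰ + x⁹ + x⁸ + x⁷ + x² + x + 1.
|GF(2^10)^×| = 2^10 − 1 = 1023. Prime factorization: 1023 = 3·11·31.
f is primitive ⇔ x has order 1023 in GF(2)[x]/(f), i.e. x^(1023/q) ≠ 1 for each prime q | 1023.
x^(341) mod f = 1
x^(93) mod f = x⁸ + 1.
x^(33) mod f = x⁹ + x⁷ + 1.
Since x^(341) = 1, the order of x divides 341 < 1023; not primitive.

No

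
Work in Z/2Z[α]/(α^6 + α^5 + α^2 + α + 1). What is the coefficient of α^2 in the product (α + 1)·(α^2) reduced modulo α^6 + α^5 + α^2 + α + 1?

Multiply in Z/2Z[α]: (α + 1)·(α^2) = α^3 + α^2.
Reduced: α^3 + α^2.

1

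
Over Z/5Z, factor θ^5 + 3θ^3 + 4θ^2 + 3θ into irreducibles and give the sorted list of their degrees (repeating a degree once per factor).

Write h(θ) = θ^5 + 3θ^3 + 4θ^2 + 3θ.
Roots in Z/5Z: h(0) = 0 → root; h(1) = 1; h(2) = 3; h(3) = 4; h(4) = 2.
Linear factors from roots: (θ).
Complete factorization: h(θ) = (θ)·(θ^4 + 3θ^2 + 4θ + 3).
Factor degrees with multiplicity: 1 + 4 = 5.

1, 4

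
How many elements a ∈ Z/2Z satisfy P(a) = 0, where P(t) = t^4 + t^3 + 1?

0

Evaluate at each of the 2 elements of Z/2Z:
P(0) = 1; P(1) = 1.
No element is a root.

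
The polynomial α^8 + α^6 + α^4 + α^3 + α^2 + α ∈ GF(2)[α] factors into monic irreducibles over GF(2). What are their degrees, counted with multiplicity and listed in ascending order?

1, 1, 1, 2, 3

Write f(α) = α^8 + α^6 + α^4 + α^3 + α^2 + α.
Roots in GF(2): f(0) = 0 → root; f(1) = 0 → root.
Linear factors from roots: (α), (α + 1).
Complete factorization: f(α) = (α)·(α + 1)^2·(α^2 + α + 1)·(α^3 + α^2 + 1).
Factor degrees with multiplicity: 1 + 1 + 1 + 2 + 3 = 8.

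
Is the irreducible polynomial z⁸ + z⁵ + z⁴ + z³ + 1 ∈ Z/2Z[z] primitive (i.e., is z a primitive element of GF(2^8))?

No

Write f(z) = z⁸ + z⁵ + z⁴ + z³ + 1.
|GF(2^8)^×| = 2^8 − 1 = 255. Prime factorization: 255 = 3·5·17.
f is primitive ⇔ z has order 255 in GF(2)[z]/(f), i.e. z^(255/q) ≠ 1 for each prime q | 255.
z^(85) mod f = 1
z^(51) mod f = 1
z^(15) mod f = z⁶ + z³ + z² + z.
Since z^(85) = 1, the order of z divides 85 < 255; not primitive.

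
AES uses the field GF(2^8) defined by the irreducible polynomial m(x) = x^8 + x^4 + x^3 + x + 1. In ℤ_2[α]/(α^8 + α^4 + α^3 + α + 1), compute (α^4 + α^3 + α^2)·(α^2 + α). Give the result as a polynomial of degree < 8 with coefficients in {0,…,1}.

α^6 + α^3

Multiply in ℤ_2[α]: (α^4 + α^3 + α^2)·(α^2 + α) = α^6 + α^3.
Reduced: α^6 + α^3.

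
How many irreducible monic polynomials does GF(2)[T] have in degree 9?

x^(2^9) − x is the product of all monic irreducibles of degree dividing 9; Möbius inversion gives N = (1/9) Σ μ(9/d)·2^d.
Divisors of 9: 1, 3, 9; μ(9/d) for each: 0, -1, 1.
Σ = − 2^3 + 2^9 = 504.
N = 504/9 = 56.

56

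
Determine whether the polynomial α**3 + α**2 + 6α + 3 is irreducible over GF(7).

Yes

Write g(α) = α**3 + α**2 + 6α + 3.
Check for roots in GF(7): g(0) = 3; g(1) = 4; g(2) = 6; g(3) = 1; g(4) = 2; g(5) = 1; g(6) = 4.
No roots. A degree-3 polynomial over a field with no linear factor is irreducible.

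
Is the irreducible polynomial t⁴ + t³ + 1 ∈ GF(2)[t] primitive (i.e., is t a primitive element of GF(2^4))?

Yes

Write f(t) = t⁴ + t³ + 1.
|GF(2^4)^×| = 2^4 − 1 = 15. Prime factorization: 15 = 3·5.
f is primitive ⇔ t has order 15 in GF(2)[t]/(f), i.e. t^(15/q) ≠ 1 for each prime q | 15.
t^(5) mod f = t³ + t + 1.
t^(3) mod f = t³.
None equal 1, so t has full order 15; f is primitive.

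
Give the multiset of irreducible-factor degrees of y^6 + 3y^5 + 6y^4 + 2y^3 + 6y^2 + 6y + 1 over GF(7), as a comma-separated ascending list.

Write h(y) = y^6 + 3y^5 + 6y^4 + 2y^3 + 6y^2 + 6y + 1.
Linear factors from roots: (y + 3).
Complete factorization: h(y) = (y + 3)·(y^2 + 1)·(y^3 + 5y + 5).
Factor degrees with multiplicity: 1 + 2 + 3 = 6.

1, 2, 3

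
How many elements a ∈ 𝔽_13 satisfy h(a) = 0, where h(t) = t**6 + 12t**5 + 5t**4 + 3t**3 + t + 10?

Evaluate at each of the 13 elements of 𝔽_13:
h(0) = 10; h(1) = 6; h(2) = 5; h(3) = 10; h(4) = 8; h(5) = 12; h(6) = 4; h(7) = 0 → root; h(8) = 3; h(9) = 0 → root; h(10) = 3; h(11) = 4; h(12) = 0 → root.
Roots: {7, 9, 12}.

3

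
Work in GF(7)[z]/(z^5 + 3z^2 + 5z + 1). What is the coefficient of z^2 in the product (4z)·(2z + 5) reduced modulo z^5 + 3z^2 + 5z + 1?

Multiply in GF(7)[z]: (4z)·(2z + 5) = z^2 + 6z.
Reduced: z^2 + 6z.

1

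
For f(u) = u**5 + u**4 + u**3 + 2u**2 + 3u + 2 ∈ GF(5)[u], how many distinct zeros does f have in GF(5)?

3

Evaluate at each of the 5 elements of GF(5):
f(0) = 2; f(1) = 0 → root; f(2) = 2; f(3) = 0 → root; f(4) = 0 → root.
Roots: {1, 3, 4}.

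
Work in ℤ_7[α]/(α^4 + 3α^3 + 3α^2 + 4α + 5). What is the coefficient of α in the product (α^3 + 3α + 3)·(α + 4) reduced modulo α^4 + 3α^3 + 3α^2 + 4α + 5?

Multiply in ℤ_7[α]: (α^3 + 3α + 3)·(α + 4) = α^4 + 4α^3 + 3α^2 + α + 5.
Reduce using α^4 ≡ 4α^3 + 4α^2 + 3α + 2 (mod α^4 + 3α^3 + 3α^2 + 4α + 5).
Reduced: α^3 + 4α.

4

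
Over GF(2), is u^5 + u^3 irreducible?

No

Write g(u) = u^5 + u^3.
Check for roots in GF(2): g(0) = 0 → root; g(1) = 0 → root.
g(0) = 0, so (u) divides g(u); g is reducible.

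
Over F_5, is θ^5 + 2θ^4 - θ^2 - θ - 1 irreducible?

No

Write g(θ) = θ^5 + 2θ^4 - θ^2 - θ - 1.
Check for roots in F_5: g(0) = 4; g(1) = 0 → root; g(2) = 2; g(3) = 2; g(4) = 0 → root.
g(1) = 0, so (θ − 1) divides g(θ); g is reducible.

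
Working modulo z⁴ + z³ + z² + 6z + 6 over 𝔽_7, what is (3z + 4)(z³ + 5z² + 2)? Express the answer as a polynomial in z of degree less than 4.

Multiply in 𝔽_7[z]: (3z + 4)·(z³ + 5z² + 2) = 3z⁴ + 5z³ + 6z² + 6z + 1.
Reduce using z⁴ ≡ 6z³ + 6z² + z + 1 (mod z⁴ + z³ + z² + 6z + 6).
Reduced: 2z³ + 3z² + 2z + 4.

2z^3 + 3z^2 + 2z + 4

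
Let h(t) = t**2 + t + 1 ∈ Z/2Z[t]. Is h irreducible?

Yes

Check for roots in Z/2Z: h(0) = 1; h(1) = 1.
No roots. A degree-2 polynomial over a field with no linear factor is irreducible.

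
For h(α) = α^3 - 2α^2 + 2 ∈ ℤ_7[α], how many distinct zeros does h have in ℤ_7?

1

Evaluate at each of the 7 elements of ℤ_7:
h(0) = 2; h(1) = 1; h(2) = 2; h(3) = 4; h(4) = 6; h(5) = 0 → root; h(6) = 6.
Roots: {5}.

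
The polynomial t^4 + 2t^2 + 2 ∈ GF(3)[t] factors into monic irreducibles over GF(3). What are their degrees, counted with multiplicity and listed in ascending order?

4

Write h(t) = t^4 + 2t^2 + 2.
Roots in GF(3): h(0) = 2; h(1) = 2; h(2) = 2.
Complete factorization: h(t) = (t^4 + 2t^2 + 2).
Factor degrees with multiplicity: 4 = 4.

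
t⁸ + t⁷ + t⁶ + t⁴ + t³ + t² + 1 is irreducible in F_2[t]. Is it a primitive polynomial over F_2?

No

Write f(t) = t⁸ + t⁷ + t⁶ + t⁴ + t³ + t² + 1.
|GF(2^8)^×| = 2^8 − 1 = 255. Prime factorization: 255 = 3·5·17.
f is primitive ⇔ t has order 255 in GF(2)[t]/(f), i.e. t^(255/q) ≠ 1 for each prime q | 255.
t^(85) mod f = 1
t^(51) mod f = t⁶ + t³.
t^(15) mod f = t⁷ + t⁶ + t⁴ + t³ + t² + t.
Since t^(85) = 1, the order of t divides 85 < 255; not primitive.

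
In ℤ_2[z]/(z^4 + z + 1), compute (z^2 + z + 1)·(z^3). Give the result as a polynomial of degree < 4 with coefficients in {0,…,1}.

z^3 + z^2 + 1

Multiply in ℤ_2[z]: (z^2 + z + 1)·(z^3) = z^5 + z^4 + z^3.
Reduce using z^4 ≡ z + 1 (mod z^4 + z + 1).
Reduced: z^3 + z^2 + 1.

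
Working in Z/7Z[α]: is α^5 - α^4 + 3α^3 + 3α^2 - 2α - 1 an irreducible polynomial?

Write m(α) = α^5 - α^4 + 3α^3 + 3α^2 - 2α - 1.
Check for roots in Z/7Z: m(0) = 6; m(1) = 3; m(2) = 5; m(3) = 4; m(4) = 5; m(5) = 6; m(6) = 6.
No roots, so no linear factors.
Degree-2 irreducible divisors: test the 21 monic irreducibles of degree 2 over GF(7).
None of them divide m (all give nonzero remainder).
No irreducible factor of degree ≤ 2 exists, so m is irreducible over GF(7).

Yes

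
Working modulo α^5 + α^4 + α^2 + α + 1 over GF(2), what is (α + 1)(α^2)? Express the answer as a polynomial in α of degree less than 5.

Multiply in GF(2)[α]: (α + 1)·(α^2) = α^3 + α^2.
Reduced: α^3 + α^2.

α^3 + α^2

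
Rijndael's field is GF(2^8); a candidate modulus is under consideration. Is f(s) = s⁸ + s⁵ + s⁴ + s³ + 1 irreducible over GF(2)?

Yes

Check for roots in GF(2): f(0) = 1; f(1) = 1.
No roots, so no linear factors.
Monic irreducibles of degree 2 over GF(2): s² + s + 1.
None of them divide f (all give nonzero remainder).
Monic irreducibles of degree 3 over GF(2): s³ + s + 1, s³ + s² + 1.
None of them divide f (all give nonzero remainder).
Monic irreducibles of degree 4 over GF(2): s⁴ + s + 1, s⁴ + s³ + 1, s⁴ + s³ + s² + s + 1.
None of them divide f (all give nonzero remainder).
No irreducible factor of degree ≤ 4 exists, so f is irreducible over GF(2).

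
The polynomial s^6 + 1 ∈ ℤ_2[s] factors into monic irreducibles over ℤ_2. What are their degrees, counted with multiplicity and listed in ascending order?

1, 1, 2, 2

Write g(s) = s^6 + 1.
Roots in ℤ_2: g(0) = 1; g(1) = 0 → root.
Linear factors from roots: (s + 1).
Complete factorization: g(s) = (s + 1)^2·(s^2 + s + 1)^2.
Factor degrees with multiplicity: 1 + 1 + 2 + 2 = 6.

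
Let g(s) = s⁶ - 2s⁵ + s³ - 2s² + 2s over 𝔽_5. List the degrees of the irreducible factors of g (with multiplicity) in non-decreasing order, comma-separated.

1, 1, 2, 2

Roots in 𝔽_5: g(0) = 0 → root; g(1) = 0 → root; g(2) = 4; g(3) = 3; g(4) = 3.
Linear factors from roots: (s), (s - 1).
Complete factorization: g(s) = (s)·(s - 1)·(s² + s + 2)·(s² - 2s - 1).
Factor degrees with multiplicity: 1 + 1 + 2 + 2 = 6.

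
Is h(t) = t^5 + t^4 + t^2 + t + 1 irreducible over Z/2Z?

Yes

Check for roots in Z/2Z: h(0) = 1; h(1) = 1.
No roots, so no linear factors.
Monic irreducibles of degree 2 over GF(2): t^2 + t + 1.
None of them divide h (all give nonzero remainder).
No irreducible factor of degree ≤ 2 exists, so h is irreducible over GF(2).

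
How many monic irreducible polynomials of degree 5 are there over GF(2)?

Gauss's count: N_{2}(5) = (1/5) Σ_{d|5} μ(5/d)·2^d.
Divisors of 5: 1, 5; μ(5/d) for each: -1, 1.
Σ = − 2^1 + 2^5 = 30.
N = 30/5 = 6.

6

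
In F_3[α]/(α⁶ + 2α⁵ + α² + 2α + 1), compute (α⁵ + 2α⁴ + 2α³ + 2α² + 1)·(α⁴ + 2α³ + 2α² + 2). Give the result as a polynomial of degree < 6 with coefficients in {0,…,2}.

2α^5 + 2α^4 + α

Multiply in F_3[α]: (α⁵ + 2α⁴ + 2α³ + 2α² + 1)·(α⁴ + 2α³ + 2α² + 2) = α⁹ + α⁸ + 2α⁷ + α⁶ + α⁵ + 2.
Reduce using α⁶ ≡ α⁵ + 2α² + α + 2 (mod α⁶ + 2α⁵ + α² + 2α + 1).
Reduced: 2α⁵ + 2α⁴ + α.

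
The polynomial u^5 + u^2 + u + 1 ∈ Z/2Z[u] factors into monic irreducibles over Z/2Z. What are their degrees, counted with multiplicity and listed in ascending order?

1, 1, 3

Write g(u) = u^5 + u^2 + u + 1.
Roots in Z/2Z: g(0) = 1; g(1) = 0 → root.
Linear factors from roots: (u + 1).
Complete factorization: g(u) = (u + 1)^2·(u^3 + u + 1).
Factor degrees with multiplicity: 1 + 1 + 3 = 5.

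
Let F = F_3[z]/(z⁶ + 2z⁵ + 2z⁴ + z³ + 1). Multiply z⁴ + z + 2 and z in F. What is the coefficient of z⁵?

1

Multiply in F_3[z]: (z⁴ + z + 2)·(z) = z⁵ + z² + 2z.
Reduced: z⁵ + z² + 2z.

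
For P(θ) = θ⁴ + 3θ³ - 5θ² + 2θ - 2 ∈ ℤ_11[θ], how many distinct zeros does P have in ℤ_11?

Evaluate at each of the 11 elements of ℤ_11:
P(0) = 9; P(1) = 10; P(2) = 0 → root; P(3) = 0 → root; P(4) = 0 → root; P(5) = 3; P(6) = 3; P(7) = 7; P(8) = 2; P(9) = 10; P(10) = 0 → root.
Roots: {2, 3, 4, 10}.

4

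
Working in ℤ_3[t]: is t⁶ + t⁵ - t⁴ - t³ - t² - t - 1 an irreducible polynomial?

No

Write P(t) = t⁶ + t⁵ - t⁴ - t³ - t² - t - 1.
Check for roots in ℤ_3: P(0) = 2; P(1) = 0 → root; P(2) = 2.
P(1) = 0, so (t − 1) divides P(t); P is reducible.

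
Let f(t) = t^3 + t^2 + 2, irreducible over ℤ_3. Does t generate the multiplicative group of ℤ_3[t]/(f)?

No

|GF(3^3)^×| = 3^3 − 1 = 26. Prime factorization: 26 = 2·13.
f is primitive ⇔ t has order 26 in GF(3)[t]/(f), i.e. t^(26/q) ≠ 1 for each prime q | 26.
t^(13) mod f = 1
t^(2) mod f = t^2.
Since t^(13) = 1, the order of t divides 13 < 26; not primitive.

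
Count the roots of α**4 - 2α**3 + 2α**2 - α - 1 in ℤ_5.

2

Write h(α) = α**4 - 2α**3 + 2α**2 - α - 1.
Evaluate at each of the 5 elements of ℤ_5:
h(0) = 4; h(1) = 4; h(2) = 0 → root; h(3) = 1; h(4) = 0 → root.
Roots: {2, 4}.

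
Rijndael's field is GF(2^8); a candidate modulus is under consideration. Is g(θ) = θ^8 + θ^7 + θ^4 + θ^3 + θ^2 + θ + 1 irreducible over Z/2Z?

Yes

Check for roots in Z/2Z: g(0) = 1; g(1) = 1.
No roots, so no linear factors.
Monic irreducibles of degree 2 over GF(2): θ^2 + θ + 1.
None of them divide g (all give nonzero remainder).
Monic irreducibles of degree 3 over GF(2): θ^3 + θ + 1, θ^3 + θ^2 + 1.
None of them divide g (all give nonzero remainder).
Monic irreducibles of degree 4 over GF(2): θ^4 + θ + 1, θ^4 + θ^3 + 1, θ^4 + θ^3 + θ^2 + θ + 1.
None of them divide g (all give nonzero remainder).
No irreducible factor of degree ≤ 4 exists, so g is irreducible over GF(2).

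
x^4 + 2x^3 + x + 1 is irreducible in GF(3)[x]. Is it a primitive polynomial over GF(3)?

No

Write f(x) = x^4 + 2x^3 + x + 1.
|GF(3^4)^×| = 3^4 − 1 = 80. Prime factorization: 80 = 2^4·5.
f is primitive ⇔ x has order 80 in GF(3)[x]/(f), i.e. x^(80/q) ≠ 1 for each prime q | 80.
x^(40) mod f = 1
x^(16) mod f = 2x^2 + 2x + 1.
Since x^(40) = 1, the order of x divides 40 < 80; not primitive.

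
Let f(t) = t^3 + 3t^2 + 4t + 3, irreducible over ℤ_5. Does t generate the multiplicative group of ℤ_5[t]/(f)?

|GF(5^3)^×| = 5^3 − 1 = 124. Prime factorization: 124 = 2^2·31.
f is primitive ⇔ t has order 124 in GF(5)[t]/(f), i.e. t^(124/q) ≠ 1 for each prime q | 124.
t^(62) mod f = 4.
t^(4) mod f = 4t + 4.
None equal 1, so t has full order 124; f is primitive.

Yes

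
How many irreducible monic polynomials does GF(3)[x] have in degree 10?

5880

x^(3^10) − x is the product of all monic irreducibles of degree dividing 10; Möbius inversion gives N = (1/10) Σ μ(10/d)·3^d.
Divisors of 10: 1, 2, 5, 10; μ(10/d) for each: 1, -1, -1, 1.
Σ = 3^1 − 3^2 − 3^5 + 3^10 = 58800.
N = 58800/10 = 5880.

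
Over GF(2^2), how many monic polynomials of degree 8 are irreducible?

8160

By the necklace-counting formula, N_4(8) = (1/8) Σ_{d|8} μ(8/d)·4^d.
Divisors of 8: 1, 2, 4, 8; μ(8/d) for each: 0, 0, -1, 1.
Σ = − 4^4 + 4^8 = 65280.
N = 65280/8 = 8160.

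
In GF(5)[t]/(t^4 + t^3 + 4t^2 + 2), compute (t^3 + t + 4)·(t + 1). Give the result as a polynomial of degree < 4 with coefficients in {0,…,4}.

2t^2 + 2

Multiply in GF(5)[t]: (t^3 + t + 4)·(t + 1) = t^4 + t^3 + t^2 + 4.
Reduce using t^4 ≡ 4t^3 + t^2 + 3 (mod t^4 + t^3 + 4t^2 + 2).
Reduced: 2t^2 + 2.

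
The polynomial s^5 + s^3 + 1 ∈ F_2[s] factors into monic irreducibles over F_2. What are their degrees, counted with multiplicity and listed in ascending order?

5

Write h(s) = s^5 + s^3 + 1.
Roots in F_2: h(0) = 1; h(1) = 1.
Complete factorization: h(s) = (s^5 + s^3 + 1).
Factor degrees with multiplicity: 5 = 5.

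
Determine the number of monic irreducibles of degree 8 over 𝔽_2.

30

x^(2^8) − x is the product of all monic irreducibles of degree dividing 8; Möbius inversion gives N = (1/8) Σ μ(8/d)·2^d.
Divisors of 8: 1, 2, 4, 8; μ(8/d) for each: 0, 0, -1, 1.
Σ = − 2^4 + 2^8 = 240.
N = 240/8 = 30.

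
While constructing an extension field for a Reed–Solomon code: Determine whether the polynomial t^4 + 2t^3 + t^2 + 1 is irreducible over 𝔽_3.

Yes

Write g(t) = t^4 + 2t^3 + t^2 + 1.
Check for roots in 𝔽_3: g(0) = 1; g(1) = 2; g(2) = 1.
No roots, so no linear factors.
Monic irreducibles of degree 2 over GF(3): t^2 + 1, t^2 + t + 2, t^2 + 2t + 2.
None of them divide g (all give nonzero remainder).
No irreducible factor of degree ≤ 2 exists, so g is irreducible over GF(3).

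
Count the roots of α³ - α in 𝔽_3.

Write f(α) = α³ - α.
Evaluate at each of the 3 elements of 𝔽_3:
f(0) = 0 → root; f(1) = 0 → root; f(2) = 0 → root.
Roots: {0, 1, 2}.

3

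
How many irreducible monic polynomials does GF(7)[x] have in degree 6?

Gauss's count: N_{7}(6) = (1/6) Σ_{d|6} μ(6/d)·7^d.
Divisors of 6: 1, 2, 3, 6; μ(6/d) for each: 1, -1, -1, 1.
Σ = 7^1 − 7^2 − 7^3 + 7^6 = 117264.
N = 117264/6 = 19544.

19544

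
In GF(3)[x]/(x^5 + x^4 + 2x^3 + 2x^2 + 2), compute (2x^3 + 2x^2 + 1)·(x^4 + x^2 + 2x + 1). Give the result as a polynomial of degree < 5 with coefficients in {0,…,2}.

2x^4 + x^3 + 2x + 2

Multiply in GF(3)[x]: (2x^3 + 2x^2 + 1)·(x^4 + x^2 + 2x + 1) = 2x^7 + 2x^6 + 2x^5 + x^4 + 2x + 1.
Reduce using x^5 ≡ 2x^4 + x^3 + x^2 + 1 (mod x^5 + x^4 + 2x^3 + 2x^2 + 2).
Reduced: 2x^4 + x^3 + 2x + 2.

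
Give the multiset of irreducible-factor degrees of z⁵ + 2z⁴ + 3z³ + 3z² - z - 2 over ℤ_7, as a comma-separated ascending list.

1, 2, 2

Write f(z) = z⁵ + 2z⁴ + 3z³ + 3z² - z - 2.
Linear factors from roots: (z + 1).
Complete factorization: f(z) = (z + 1)·(z² + 3z - 1)·(z² - 2z + 2).
Factor degrees with multiplicity: 1 + 2 + 2 = 5.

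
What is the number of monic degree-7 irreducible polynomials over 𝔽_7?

117648

The number of monic irreducibles of degree 7 over GF(7) is (1/7)·Σ_{d∣7} μ(7/d) 7^d.
Divisors of 7: 1, 7; μ(7/d) for each: -1, 1.
Σ = − 7^1 + 7^7 = 823536.
N = 823536/7 = 117648.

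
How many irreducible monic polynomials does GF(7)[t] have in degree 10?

28245840

x^(7^10) − x is the product of all monic irreducibles of degree dividing 10; Möbius inversion gives N = (1/10) Σ μ(10/d)·7^d.
Divisors of 10: 1, 2, 5, 10; μ(10/d) for each: 1, -1, -1, 1.
Σ = 7^1 − 7^2 − 7^5 + 7^10 = 282458400.
N = 282458400/10 = 28245840.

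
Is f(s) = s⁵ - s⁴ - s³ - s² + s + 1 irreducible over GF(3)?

No

Check for roots in GF(3): f(0) = 1; f(1) = 0 → root; f(2) = 1.
f(1) = 0, so (s − 1) divides f(s); f is reducible.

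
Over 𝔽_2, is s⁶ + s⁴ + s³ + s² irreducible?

Write f(s) = s⁶ + s⁴ + s³ + s².
Check for roots in 𝔽_2: f(0) = 0 → root; f(1) = 0 → root.
f(0) = 0, so (s) divides f(s); f is reducible.

No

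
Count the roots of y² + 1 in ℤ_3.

0

Write f(y) = y² + 1.
Evaluate at each of the 3 elements of ℤ_3:
f(0) = 1; f(1) = 2; f(2) = 2.
No element is a root.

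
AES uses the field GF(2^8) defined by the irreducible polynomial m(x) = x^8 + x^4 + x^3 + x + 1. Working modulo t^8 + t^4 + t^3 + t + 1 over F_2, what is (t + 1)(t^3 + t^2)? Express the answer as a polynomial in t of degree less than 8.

Multiply in F_2[t]: (t + 1)·(t^3 + t^2) = t^4 + t^2.
Reduced: t^4 + t^2.

t^4 + t^2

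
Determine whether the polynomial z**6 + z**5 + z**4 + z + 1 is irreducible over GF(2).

Yes

Write m(z) = z**6 + z**5 + z**4 + z + 1.
Check for roots in GF(2): m(0) = 1; m(1) = 1.
No roots, so no linear factors.
Monic irreducibles of degree 2 over GF(2): z**2 + z + 1.
None of them divide m (all give nonzero remainder).
Monic irreducibles of degree 3 over GF(2): z**3 + z + 1, z**3 + z**2 + 1.
None of them divide m (all give nonzero remainder).
No irreducible factor of degree ≤ 3 exists, so m is irreducible over GF(2).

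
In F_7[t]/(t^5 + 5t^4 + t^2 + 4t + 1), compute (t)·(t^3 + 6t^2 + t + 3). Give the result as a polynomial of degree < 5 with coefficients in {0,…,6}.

Multiply in F_7[t]: (t)·(t^3 + 6t^2 + t + 3) = t^4 + 6t^3 + t^2 + 3t.
Reduced: t^4 + 6t^3 + t^2 + 3t.

t^4 + 6t^3 + t^2 + 3t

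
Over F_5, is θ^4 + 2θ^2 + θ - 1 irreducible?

Write f(θ) = θ^4 + 2θ^2 + θ - 1.
Check for roots in F_5: f(0) = 4; f(1) = 3; f(2) = 0 → root; f(3) = 1; f(4) = 1.
f(2) = 0, so (θ − 2) divides f(θ); f is reducible.

No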